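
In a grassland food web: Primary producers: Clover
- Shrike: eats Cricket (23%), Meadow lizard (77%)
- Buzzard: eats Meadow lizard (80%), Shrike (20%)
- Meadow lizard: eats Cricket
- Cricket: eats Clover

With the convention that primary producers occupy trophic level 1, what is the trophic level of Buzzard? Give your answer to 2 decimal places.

4.15

Cricket: 1 + 1 = 2
Meadow lizard: 1 + 2 = 3
Shrike: 1 + (0.23×2 + 0.77×3) = 3.77
Buzzard: 1 + (0.8×3 + 0.2×3.77) = 4.154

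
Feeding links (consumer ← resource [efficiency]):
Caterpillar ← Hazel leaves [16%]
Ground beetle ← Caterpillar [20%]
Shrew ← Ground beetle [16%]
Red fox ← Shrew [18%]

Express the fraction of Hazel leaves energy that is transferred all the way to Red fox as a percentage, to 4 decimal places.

0.0922%

Product of link efficiencies: 0.16 × 0.2 × 0.16 × 0.18 = 0.0009216
As a percentage: 0.0009216 × 100 = 0.0922%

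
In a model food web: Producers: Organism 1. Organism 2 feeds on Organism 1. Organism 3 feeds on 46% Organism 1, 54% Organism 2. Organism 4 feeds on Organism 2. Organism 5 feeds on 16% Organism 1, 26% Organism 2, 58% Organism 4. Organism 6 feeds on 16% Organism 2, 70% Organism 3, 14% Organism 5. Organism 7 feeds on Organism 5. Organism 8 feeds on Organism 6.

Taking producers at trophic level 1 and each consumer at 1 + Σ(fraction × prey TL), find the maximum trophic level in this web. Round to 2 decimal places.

Organism 2: 1 + 1 = 2
Organism 3: 1 + (0.46×1 + 0.54×2) = 2.54
Organism 4: 1 + 2 = 3
Organism 5: 1 + (0.16×1 + 0.26×2 + 0.58×3) = 3.42
Organism 6: 1 + (0.16×2 + 0.7×2.54 + 0.14×3.42) = 3.5768
Organism 7: 1 + 3.42 = 4.42
Organism 8: 1 + 3.5768 = 4.5768

4.58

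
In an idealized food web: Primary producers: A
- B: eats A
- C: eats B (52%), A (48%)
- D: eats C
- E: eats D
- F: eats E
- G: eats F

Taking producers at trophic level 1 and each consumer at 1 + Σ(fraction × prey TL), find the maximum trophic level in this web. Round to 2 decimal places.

6.52

B: 1 + 1 = 2
C: 1 + (0.52×2 + 0.48×1) = 2.52
D: 1 + 2.52 = 3.52
E: 1 + 3.52 = 4.52
F: 1 + 4.52 = 5.52
G: 1 + 5.52 = 6.52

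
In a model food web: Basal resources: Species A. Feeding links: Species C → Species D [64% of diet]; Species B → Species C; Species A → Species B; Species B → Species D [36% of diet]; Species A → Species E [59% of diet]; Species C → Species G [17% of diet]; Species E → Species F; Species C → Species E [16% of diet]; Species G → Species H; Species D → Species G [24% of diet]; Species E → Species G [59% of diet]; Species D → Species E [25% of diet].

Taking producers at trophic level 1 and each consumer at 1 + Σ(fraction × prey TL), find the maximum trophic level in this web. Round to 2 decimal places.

Species B: 1 + 1 = 2
Species C: 1 + 2 = 3
Species D: 1 + (0.36×2 + 0.64×3) = 3.64
Species E: 1 + (0.59×1 + 0.25×3.64 + 0.16×3) = 2.98
Species F: 1 + 2.98 = 3.98
Species G: 1 + (0.59×2.98 + 0.24×3.64 + 0.17×3) = 4.1418
Species H: 1 + 4.1418 = 5.1418

5.14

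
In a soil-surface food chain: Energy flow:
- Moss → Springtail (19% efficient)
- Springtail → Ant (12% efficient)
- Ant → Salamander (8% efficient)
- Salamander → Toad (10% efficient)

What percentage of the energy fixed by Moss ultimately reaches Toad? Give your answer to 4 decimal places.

Product of link efficiencies: 0.19 × 0.12 × 0.08 × 0.1 = 0.0001824
As a percentage: 0.0001824 × 100 = 0.0182%

0.0182%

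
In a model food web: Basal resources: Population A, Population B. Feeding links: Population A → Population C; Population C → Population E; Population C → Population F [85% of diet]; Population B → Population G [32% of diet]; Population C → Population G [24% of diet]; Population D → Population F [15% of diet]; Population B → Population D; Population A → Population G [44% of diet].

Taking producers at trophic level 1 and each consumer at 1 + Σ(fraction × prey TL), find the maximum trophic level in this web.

Population C: 1 + 1 = 2
Population D: 1 + 1 = 2
Population E: 1 + 2 = 3
Population F: 1 + (0.15×2 + 0.85×2) = 3
Population G: 1 + (0.32×1 + 0.44×1 + 0.24×2) = 2.24

3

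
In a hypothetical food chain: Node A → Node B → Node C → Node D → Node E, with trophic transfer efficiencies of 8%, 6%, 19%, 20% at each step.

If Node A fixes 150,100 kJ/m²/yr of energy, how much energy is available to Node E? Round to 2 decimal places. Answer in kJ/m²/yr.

Node B: 150100 × 0.08 = 12008 kJ/m²/yr
Node C: 12008 × 0.06 = 720.48 kJ/m²/yr
Node D: 720.48 × 0.19 = 136.8912 kJ/m²/yr
Node E: 136.8912 × 0.2 = 27.37824 kJ/m²/yr

27.38 kJ/m²/yr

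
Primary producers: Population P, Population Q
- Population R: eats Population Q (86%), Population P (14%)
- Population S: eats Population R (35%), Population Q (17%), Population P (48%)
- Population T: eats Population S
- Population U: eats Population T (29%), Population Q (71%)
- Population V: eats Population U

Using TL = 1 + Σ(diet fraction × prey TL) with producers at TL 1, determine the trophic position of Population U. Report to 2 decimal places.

Population R: 1 + (0.86×1 + 0.14×1) = 2
Population S: 1 + (0.35×2 + 0.17×1 + 0.48×1) = 2.35
Population T: 1 + 2.35 = 3.35
Population U: 1 + (0.29×3.35 + 0.71×1) = 2.6815
Population V: 1 + 2.6815 = 3.6815

2.68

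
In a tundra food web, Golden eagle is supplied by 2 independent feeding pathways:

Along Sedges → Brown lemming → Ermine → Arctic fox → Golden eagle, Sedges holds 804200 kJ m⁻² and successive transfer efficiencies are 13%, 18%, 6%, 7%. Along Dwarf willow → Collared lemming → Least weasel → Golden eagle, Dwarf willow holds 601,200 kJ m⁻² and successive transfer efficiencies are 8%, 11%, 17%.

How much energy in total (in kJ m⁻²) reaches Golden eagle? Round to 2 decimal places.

Via Sedges: 804200 × 0.13 × 0.18 × 0.06 × 0.07 = 79.036776 kJ m⁻²
Via Dwarf willow: 601200 × 0.08 × 0.11 × 0.17 = 899.3952 kJ m⁻²
Total at Golden eagle: 79.036776 + 899.3952 = 978.431976 kJ m⁻²

978.43 kJ m⁻²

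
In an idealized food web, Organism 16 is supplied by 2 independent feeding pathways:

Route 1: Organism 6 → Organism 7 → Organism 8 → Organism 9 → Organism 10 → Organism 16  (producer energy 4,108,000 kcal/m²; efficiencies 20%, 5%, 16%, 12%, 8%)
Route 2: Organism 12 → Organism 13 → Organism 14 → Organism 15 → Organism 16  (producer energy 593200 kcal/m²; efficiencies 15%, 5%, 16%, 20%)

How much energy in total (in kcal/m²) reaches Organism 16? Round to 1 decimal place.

Route 1: 4108000 × 0.2 × 0.05 × 0.16 × 0.12 × 0.08 = 63.09888 kcal/m²
Route 2: 593200 × 0.15 × 0.05 × 0.16 × 0.2 = 142.368 kcal/m²
Total at Organism 16: 63.09888 + 142.368 = 205.46688 kcal/m²

205.5 kcal/m²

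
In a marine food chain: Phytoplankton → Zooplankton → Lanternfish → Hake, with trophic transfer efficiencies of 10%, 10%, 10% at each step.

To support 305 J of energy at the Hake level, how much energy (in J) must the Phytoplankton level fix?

Cumulative transfer efficiency: 0.1 × 0.1 × 0.1 = 0.001
Phytoplankton energy = 305 / 0.001 = 305000 J

305000 J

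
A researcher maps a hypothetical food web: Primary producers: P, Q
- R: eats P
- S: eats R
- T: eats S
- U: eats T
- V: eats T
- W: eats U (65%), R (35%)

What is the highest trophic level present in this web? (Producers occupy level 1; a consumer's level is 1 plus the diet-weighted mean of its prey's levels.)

R: 1 + 1 = 2
S: 1 + 2 = 3
T: 1 + 3 = 4
U: 1 + 4 = 5
V: 1 + 4 = 5
W: 1 + (0.65×5 + 0.35×2) = 4.95

5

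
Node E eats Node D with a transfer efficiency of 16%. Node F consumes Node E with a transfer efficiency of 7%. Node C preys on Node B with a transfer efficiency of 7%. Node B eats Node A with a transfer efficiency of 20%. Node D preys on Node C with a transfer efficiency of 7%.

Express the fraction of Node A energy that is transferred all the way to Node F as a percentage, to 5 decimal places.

0.00110%

Product of link efficiencies: 0.2 × 0.07 × 0.07 × 0.16 × 0.07 = 0.000010976
As a percentage: 0.000010976 × 100 = 0.00110%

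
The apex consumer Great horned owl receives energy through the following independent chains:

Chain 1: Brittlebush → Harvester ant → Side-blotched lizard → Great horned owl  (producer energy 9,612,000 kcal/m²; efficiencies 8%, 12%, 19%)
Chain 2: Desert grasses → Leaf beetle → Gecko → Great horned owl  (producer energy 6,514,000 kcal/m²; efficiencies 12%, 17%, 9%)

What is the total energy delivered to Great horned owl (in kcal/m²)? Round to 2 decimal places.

29491.99 kcal/m²

Chain 1: 9612000 × 0.08 × 0.12 × 0.19 = 17532.288 kcal/m²
Chain 2: 6514000 × 0.12 × 0.17 × 0.09 = 11959.704 kcal/m²
Total at Great horned owl: 17532.288 + 11959.704 = 29491.992 kcal/m²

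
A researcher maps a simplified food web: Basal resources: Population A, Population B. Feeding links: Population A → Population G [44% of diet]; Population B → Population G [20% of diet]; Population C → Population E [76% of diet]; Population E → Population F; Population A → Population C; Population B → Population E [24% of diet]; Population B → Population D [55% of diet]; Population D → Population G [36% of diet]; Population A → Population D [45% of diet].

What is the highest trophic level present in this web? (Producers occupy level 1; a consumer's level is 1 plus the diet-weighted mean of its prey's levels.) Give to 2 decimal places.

3.76

Population C: 1 + 1 = 2
Population D: 1 + (0.55×1 + 0.45×1) = 2
Population E: 1 + (0.76×2 + 0.24×1) = 2.76
Population F: 1 + 2.76 = 3.76
Population G: 1 + (0.36×2 + 0.44×1 + 0.2×1) = 2.36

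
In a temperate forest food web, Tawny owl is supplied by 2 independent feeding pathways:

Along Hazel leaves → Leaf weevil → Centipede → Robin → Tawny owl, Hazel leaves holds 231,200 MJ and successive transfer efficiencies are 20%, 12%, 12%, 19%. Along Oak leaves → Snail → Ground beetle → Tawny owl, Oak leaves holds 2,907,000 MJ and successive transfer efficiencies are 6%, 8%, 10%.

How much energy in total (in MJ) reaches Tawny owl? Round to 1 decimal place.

1521.9 MJ

Via Hazel leaves: 231200 × 0.2 × 0.12 × 0.12 × 0.19 = 126.51264 MJ
Via Oak leaves: 2907000 × 0.06 × 0.08 × 0.1 = 1395.36 MJ
Total at Tawny owl: 126.51264 + 1395.36 = 1521.87264 MJ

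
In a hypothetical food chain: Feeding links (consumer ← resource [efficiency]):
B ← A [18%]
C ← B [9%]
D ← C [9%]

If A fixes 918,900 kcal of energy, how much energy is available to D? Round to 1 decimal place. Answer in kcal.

1339.8 kcal

B: 918900 × 0.18 = 165402 kcal
C: 165402 × 0.09 = 14886.18 kcal
D: 14886.18 × 0.09 = 1339.7562 kcal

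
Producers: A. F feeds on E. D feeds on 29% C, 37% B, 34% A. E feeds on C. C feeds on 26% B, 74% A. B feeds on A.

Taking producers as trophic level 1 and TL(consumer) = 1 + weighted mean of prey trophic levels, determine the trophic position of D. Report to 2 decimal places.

B: 1 + 1 = 2
C: 1 + (0.26×2 + 0.74×1) = 2.26
D: 1 + (0.29×2.26 + 0.37×2 + 0.34×1) = 2.7354
E: 1 + 2.26 = 3.26
F: 1 + 3.26 = 4.26

2.74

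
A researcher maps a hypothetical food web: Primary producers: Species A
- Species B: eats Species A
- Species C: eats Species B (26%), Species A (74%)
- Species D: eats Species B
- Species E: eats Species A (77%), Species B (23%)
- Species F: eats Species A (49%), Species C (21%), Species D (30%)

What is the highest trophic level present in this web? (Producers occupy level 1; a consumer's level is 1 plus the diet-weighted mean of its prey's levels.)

3

Species B: 1 + 1 = 2
Species C: 1 + (0.26×2 + 0.74×1) = 2.26
Species D: 1 + 2 = 3
Species E: 1 + (0.77×1 + 0.23×2) = 2.23
Species F: 1 + (0.49×1 + 0.21×2.26 + 0.3×3) = 2.8646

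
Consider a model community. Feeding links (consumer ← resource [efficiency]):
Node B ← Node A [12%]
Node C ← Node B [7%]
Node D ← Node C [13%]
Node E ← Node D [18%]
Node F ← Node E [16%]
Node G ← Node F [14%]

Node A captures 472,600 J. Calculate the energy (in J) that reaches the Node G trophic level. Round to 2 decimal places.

2.08 J

Node B: 472600 × 0.12 = 56712 J
Node C: 56712 × 0.07 = 3969.84 J
Node D: 3969.84 × 0.13 = 516.0792 J
Node E: 516.0792 × 0.18 = 92.894256 J
Node F: 92.894256 × 0.16 = 14.86308096 J
Node G: 14.86308096 × 0.14 = 2.0808313344 J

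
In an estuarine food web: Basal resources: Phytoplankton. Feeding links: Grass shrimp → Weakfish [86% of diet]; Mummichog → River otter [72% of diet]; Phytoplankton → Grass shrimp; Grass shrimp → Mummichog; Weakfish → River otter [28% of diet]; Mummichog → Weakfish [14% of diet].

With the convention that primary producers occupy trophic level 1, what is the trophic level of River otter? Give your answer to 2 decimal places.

Grass shrimp: 1 + 1 = 2
Mummichog: 1 + 2 = 3
Weakfish: 1 + (0.14×3 + 0.86×2) = 3.14
River otter: 1 + (0.28×3.14 + 0.72×3) = 4.0392

4.04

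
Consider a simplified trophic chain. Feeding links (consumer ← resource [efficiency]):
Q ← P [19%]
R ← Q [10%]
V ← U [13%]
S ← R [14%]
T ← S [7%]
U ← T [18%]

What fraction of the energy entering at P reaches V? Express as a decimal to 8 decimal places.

Product of link efficiencies: 0.19 × 0.1 × 0.14 × 0.07 × 0.18 × 0.13 = 0.00000435708

0.00000436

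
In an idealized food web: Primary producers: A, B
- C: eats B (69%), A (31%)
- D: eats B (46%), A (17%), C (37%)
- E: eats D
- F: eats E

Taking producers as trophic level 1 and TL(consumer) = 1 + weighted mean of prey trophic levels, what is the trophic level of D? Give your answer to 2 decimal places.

2.37

C: 1 + (0.69×1 + 0.31×1) = 2
D: 1 + (0.46×1 + 0.17×1 + 0.37×2) = 2.37
E: 1 + 2.37 = 3.37
F: 1 + 3.37 = 4.37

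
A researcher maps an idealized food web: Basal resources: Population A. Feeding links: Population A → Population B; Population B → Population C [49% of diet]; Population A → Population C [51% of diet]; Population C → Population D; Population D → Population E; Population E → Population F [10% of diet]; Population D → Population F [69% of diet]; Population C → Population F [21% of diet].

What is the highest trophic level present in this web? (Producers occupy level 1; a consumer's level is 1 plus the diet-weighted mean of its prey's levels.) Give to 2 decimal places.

Population B: 1 + 1 = 2
Population C: 1 + (0.49×2 + 0.51×1) = 2.49
Population D: 1 + 2.49 = 3.49
Population E: 1 + 3.49 = 4.49
Population F: 1 + (0.1×4.49 + 0.69×3.49 + 0.21×2.49) = 4.38

4.49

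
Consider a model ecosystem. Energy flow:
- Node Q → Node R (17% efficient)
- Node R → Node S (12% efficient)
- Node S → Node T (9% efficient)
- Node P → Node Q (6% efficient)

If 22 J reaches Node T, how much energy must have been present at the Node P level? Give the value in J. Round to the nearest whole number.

199710 J

Cumulative transfer efficiency: 0.06 × 0.17 × 0.12 × 0.09 = 0.00011016
Node P energy = 22 / 0.00011016 = 199710 J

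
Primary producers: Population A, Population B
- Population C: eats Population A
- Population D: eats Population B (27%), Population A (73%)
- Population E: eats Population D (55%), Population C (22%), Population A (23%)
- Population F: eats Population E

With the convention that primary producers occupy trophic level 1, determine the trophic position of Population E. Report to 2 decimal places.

2.77

Population C: 1 + 1 = 2
Population D: 1 + (0.27×1 + 0.73×1) = 2
Population E: 1 + (0.55×2 + 0.22×2 + 0.23×1) = 2.77
Population F: 1 + 2.77 = 3.77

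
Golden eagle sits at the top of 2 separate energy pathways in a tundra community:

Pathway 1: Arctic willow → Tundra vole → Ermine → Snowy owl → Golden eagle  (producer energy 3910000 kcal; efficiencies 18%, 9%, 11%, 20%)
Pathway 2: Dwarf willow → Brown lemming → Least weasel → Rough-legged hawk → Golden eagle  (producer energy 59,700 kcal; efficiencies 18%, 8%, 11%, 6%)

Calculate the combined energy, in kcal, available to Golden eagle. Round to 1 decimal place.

1399.2 kcal

Pathway 1: 3910000 × 0.18 × 0.09 × 0.11 × 0.2 = 1393.524 kcal
Pathway 2: 59700 × 0.18 × 0.08 × 0.11 × 0.06 = 5.673888 kcal
Total at Golden eagle: 1393.524 + 5.673888 = 1399.197888 kcal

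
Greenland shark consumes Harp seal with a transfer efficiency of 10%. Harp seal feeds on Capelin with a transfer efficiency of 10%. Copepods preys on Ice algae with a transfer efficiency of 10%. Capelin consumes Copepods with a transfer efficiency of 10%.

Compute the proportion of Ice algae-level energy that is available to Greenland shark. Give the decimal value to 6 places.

Product of link efficiencies: 0.1 × 0.1 × 0.1 × 0.1 = 0.0001

0.000100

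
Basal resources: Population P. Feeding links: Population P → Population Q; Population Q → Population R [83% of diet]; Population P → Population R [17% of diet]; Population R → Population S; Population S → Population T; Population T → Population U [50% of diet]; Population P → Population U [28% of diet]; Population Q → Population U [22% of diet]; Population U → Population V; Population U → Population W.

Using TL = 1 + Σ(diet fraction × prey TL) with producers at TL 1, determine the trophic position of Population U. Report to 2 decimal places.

Population Q: 1 + 1 = 2
Population R: 1 + (0.83×2 + 0.17×1) = 2.83
Population S: 1 + 2.83 = 3.83
Population T: 1 + 3.83 = 4.83
Population U: 1 + (0.5×4.83 + 0.28×1 + 0.22×2) = 4.135
Population V: 1 + 4.135 = 5.135
Population W: 1 + 4.135 = 5.135

4.14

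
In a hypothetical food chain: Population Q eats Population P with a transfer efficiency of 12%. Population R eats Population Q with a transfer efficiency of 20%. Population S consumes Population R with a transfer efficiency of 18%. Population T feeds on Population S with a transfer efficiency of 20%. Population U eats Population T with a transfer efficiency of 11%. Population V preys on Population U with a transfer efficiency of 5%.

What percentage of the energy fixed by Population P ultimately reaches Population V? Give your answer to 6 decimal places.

0.000475%

Product of link efficiencies: 0.12 × 0.2 × 0.18 × 0.2 × 0.11 × 0.05 = 0.000004752
As a percentage: 0.000004752 × 100 = 0.000475%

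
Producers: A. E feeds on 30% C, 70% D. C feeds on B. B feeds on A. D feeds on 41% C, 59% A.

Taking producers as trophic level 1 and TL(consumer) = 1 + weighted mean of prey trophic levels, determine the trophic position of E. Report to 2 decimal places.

B: 1 + 1 = 2
C: 1 + 2 = 3
D: 1 + (0.41×3 + 0.59×1) = 2.82
E: 1 + (0.3×3 + 0.7×2.82) = 3.874

3.87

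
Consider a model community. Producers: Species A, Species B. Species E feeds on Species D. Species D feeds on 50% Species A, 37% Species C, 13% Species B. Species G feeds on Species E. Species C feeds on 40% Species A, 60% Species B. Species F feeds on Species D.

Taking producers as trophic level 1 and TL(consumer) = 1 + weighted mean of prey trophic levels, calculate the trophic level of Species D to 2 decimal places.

Species C: 1 + (0.4×1 + 0.6×1) = 2
Species D: 1 + (0.5×1 + 0.37×2 + 0.13×1) = 2.37
Species E: 1 + 2.37 = 3.37
Species F: 1 + 2.37 = 3.37
Species G: 1 + 3.37 = 4.37

2.37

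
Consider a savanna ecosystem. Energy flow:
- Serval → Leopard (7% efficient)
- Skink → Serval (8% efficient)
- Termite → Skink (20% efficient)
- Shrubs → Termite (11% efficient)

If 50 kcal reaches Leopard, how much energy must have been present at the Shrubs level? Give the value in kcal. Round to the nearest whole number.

405844 kcal

Cumulative transfer efficiency: 0.11 × 0.2 × 0.08 × 0.07 = 0.0001232
Shrubs energy = 50 / 0.0001232 = 405844 kcal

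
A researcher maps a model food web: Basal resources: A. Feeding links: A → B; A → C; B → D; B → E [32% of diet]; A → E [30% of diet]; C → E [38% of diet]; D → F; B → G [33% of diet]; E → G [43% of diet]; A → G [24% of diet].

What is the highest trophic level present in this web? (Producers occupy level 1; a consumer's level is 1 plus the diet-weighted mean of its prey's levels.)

B: 1 + 1 = 2
C: 1 + 1 = 2
D: 1 + 2 = 3
E: 1 + (0.32×2 + 0.3×1 + 0.38×2) = 2.7
F: 1 + 3 = 4
G: 1 + (0.33×2 + 0.43×2.7 + 0.24×1) = 3.061

4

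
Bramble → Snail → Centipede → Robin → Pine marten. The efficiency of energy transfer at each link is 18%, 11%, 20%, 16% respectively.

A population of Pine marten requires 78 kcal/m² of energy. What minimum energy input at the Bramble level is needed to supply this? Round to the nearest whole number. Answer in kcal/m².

Cumulative transfer efficiency: 0.18 × 0.11 × 0.2 × 0.16 = 0.0006336
Bramble energy = 78 / 0.0006336 = 123106 kcal/m²

123106 kcal/m²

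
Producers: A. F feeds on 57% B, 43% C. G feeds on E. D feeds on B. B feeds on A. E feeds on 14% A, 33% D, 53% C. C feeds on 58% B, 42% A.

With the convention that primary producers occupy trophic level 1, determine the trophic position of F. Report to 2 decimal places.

3.25

B: 1 + 1 = 2
C: 1 + (0.58×2 + 0.42×1) = 2.58
D: 1 + 2 = 3
E: 1 + (0.14×1 + 0.33×3 + 0.53×2.58) = 3.4974
F: 1 + (0.57×2 + 0.43×2.58) = 3.2494
G: 1 + 3.4974 = 4.4974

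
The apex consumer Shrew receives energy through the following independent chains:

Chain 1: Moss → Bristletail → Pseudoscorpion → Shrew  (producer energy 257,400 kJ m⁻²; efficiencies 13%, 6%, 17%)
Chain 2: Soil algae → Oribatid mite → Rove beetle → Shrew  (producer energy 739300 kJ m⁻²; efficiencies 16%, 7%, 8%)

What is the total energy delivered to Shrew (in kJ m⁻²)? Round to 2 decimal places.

Chain 1: 257400 × 0.13 × 0.06 × 0.17 = 341.3124 kJ m⁻²
Chain 2: 739300 × 0.16 × 0.07 × 0.08 = 662.4128 kJ m⁻²
Total at Shrew: 341.3124 + 662.4128 = 1003.7252 kJ m⁻²

1003.73 kJ m⁻²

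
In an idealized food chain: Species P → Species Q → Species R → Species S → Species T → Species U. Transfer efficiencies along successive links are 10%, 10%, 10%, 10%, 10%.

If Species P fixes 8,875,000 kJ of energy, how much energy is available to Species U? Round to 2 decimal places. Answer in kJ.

88.75 kJ

Species Q: 8875000 × 0.1 = 887500 kJ
Species R: 887500 × 0.1 = 88750 kJ
Species S: 88750 × 0.1 = 8875 kJ
Species T: 8875 × 0.1 = 887.5 kJ
Species U: 887.5 × 0.1 = 88.75 kJ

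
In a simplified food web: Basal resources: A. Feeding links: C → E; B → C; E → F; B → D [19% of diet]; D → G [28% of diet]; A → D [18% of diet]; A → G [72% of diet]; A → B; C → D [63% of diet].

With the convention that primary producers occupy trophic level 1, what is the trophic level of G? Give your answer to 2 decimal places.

2.69

B: 1 + 1 = 2
C: 1 + 2 = 3
D: 1 + (0.19×2 + 0.18×1 + 0.63×3) = 3.45
E: 1 + 3 = 4
F: 1 + 4 = 5
G: 1 + (0.28×3.45 + 0.72×1) = 2.686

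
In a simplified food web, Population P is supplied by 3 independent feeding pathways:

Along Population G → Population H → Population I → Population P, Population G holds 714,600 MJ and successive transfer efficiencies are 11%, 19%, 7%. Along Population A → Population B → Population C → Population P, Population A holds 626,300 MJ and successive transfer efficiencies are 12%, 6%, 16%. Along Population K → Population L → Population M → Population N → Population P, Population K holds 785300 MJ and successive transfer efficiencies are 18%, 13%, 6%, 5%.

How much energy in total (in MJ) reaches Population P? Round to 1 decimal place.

1822.1 MJ

Via Population G: 714600 × 0.11 × 0.19 × 0.07 = 1045.4598 MJ
Via Population A: 626300 × 0.12 × 0.06 × 0.16 = 721.4976 MJ
Via Population K: 785300 × 0.18 × 0.13 × 0.06 × 0.05 = 55.12806 MJ
Total at Population P: 1045.4598 + 721.4976 + 55.12806 = 1822.08546 MJ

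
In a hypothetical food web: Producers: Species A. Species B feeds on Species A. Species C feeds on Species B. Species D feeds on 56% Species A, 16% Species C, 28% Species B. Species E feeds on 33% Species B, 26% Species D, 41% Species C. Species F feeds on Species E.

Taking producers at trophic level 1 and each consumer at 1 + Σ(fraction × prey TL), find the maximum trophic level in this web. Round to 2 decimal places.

4.57

Species B: 1 + 1 = 2
Species C: 1 + 2 = 3
Species D: 1 + (0.56×1 + 0.16×3 + 0.28×2) = 2.6
Species E: 1 + (0.33×2 + 0.26×2.6 + 0.41×3) = 3.566
Species F: 1 + 3.566 = 4.566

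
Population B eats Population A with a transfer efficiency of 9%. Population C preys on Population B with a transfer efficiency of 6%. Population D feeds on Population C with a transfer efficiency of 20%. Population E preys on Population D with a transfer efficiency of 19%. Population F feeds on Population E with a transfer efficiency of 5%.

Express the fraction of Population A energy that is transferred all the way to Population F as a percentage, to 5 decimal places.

0.00103%

Product of link efficiencies: 0.09 × 0.06 × 0.2 × 0.19 × 0.05 = 0.00001026
As a percentage: 0.00001026 × 100 = 0.00103%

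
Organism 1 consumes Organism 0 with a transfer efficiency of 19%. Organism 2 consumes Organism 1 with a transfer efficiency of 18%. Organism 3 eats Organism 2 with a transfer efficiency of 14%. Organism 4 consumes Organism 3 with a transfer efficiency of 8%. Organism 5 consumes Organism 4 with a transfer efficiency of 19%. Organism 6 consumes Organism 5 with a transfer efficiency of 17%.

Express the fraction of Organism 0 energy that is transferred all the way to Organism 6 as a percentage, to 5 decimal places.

Product of link efficiencies: 0.19 × 0.18 × 0.14 × 0.08 × 0.19 × 0.17 = 0.000012372192
As a percentage: 0.000012372192 × 100 = 0.00124%

0.00124%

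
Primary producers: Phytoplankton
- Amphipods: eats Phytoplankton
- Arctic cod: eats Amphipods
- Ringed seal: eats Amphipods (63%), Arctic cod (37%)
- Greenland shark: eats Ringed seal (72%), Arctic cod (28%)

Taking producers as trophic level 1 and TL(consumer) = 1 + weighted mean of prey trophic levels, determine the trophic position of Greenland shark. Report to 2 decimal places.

4.27

Amphipods: 1 + 1 = 2
Arctic cod: 1 + 2 = 3
Ringed seal: 1 + (0.63×2 + 0.37×3) = 3.37
Greenland shark: 1 + (0.72×3.37 + 0.28×3) = 4.2664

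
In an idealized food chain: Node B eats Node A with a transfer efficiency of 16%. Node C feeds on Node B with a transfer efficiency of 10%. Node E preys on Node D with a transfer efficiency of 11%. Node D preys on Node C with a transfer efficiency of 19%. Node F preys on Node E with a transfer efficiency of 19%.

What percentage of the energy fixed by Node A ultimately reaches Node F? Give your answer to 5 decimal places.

0.00635%

Product of link efficiencies: 0.16 × 0.1 × 0.19 × 0.11 × 0.19 = 0.000063536
As a percentage: 0.000063536 × 100 = 0.00635%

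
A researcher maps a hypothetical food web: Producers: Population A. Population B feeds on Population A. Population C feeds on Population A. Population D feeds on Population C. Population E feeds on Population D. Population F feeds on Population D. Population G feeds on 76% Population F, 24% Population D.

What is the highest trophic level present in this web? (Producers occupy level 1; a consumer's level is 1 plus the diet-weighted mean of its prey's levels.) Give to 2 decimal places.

4.76

Population B: 1 + 1 = 2
Population C: 1 + 1 = 2
Population D: 1 + 2 = 3
Population E: 1 + 3 = 4
Population F: 1 + 3 = 4
Population G: 1 + (0.76×4 + 0.24×3) = 4.76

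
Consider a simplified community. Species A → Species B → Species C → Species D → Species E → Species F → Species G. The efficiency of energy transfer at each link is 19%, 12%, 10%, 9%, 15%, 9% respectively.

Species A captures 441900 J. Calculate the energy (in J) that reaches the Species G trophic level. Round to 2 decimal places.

Species B: 441900 × 0.19 = 83961 J
Species C: 83961 × 0.12 = 10075.32 J
Species D: 10075.32 × 0.1 = 1007.532 J
Species E: 1007.532 × 0.09 = 90.67788 J
Species F: 90.67788 × 0.15 = 13.601682 J
Species G: 13.601682 × 0.09 = 1.22415138 J

1.22 J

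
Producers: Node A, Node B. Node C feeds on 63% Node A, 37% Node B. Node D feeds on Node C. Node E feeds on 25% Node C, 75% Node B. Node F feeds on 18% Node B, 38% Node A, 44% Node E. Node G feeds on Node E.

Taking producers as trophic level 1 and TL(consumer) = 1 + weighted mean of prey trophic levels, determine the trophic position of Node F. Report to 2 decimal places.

2.55

Node C: 1 + (0.63×1 + 0.37×1) = 2
Node D: 1 + 2 = 3
Node E: 1 + (0.25×2 + 0.75×1) = 2.25
Node F: 1 + (0.18×1 + 0.38×1 + 0.44×2.25) = 2.55
Node G: 1 + 2.25 = 3.25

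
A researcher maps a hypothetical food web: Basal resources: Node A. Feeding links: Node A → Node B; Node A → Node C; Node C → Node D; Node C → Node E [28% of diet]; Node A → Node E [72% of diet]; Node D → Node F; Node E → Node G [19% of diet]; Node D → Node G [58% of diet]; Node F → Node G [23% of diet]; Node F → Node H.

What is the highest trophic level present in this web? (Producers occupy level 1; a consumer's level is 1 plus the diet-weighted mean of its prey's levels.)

5

Node B: 1 + 1 = 2
Node C: 1 + 1 = 2
Node D: 1 + 2 = 3
Node E: 1 + (0.28×2 + 0.72×1) = 2.28
Node F: 1 + 3 = 4
Node G: 1 + (0.19×2.28 + 0.58×3 + 0.23×4) = 4.0932
Node H: 1 + 4 = 5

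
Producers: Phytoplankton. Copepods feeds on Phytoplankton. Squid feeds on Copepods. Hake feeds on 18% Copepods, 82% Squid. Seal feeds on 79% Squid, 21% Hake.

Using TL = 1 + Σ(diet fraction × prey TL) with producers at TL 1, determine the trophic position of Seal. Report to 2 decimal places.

4.17

Copepods: 1 + 1 = 2
Squid: 1 + 2 = 3
Hake: 1 + (0.18×2 + 0.82×3) = 3.82
Seal: 1 + (0.79×3 + 0.21×3.82) = 4.1722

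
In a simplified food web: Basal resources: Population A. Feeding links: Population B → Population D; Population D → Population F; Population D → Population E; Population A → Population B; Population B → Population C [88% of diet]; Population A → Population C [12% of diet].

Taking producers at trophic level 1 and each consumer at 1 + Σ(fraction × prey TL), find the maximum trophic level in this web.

4

Population B: 1 + 1 = 2
Population C: 1 + (0.88×2 + 0.12×1) = 2.88
Population D: 1 + 2 = 3
Population E: 1 + 3 = 4
Population F: 1 + 3 = 4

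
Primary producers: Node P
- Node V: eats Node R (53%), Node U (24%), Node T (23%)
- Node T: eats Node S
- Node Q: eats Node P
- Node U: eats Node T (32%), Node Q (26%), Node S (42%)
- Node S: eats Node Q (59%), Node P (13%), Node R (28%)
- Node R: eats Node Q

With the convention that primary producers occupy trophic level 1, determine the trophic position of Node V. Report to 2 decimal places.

Node Q: 1 + 1 = 2
Node R: 1 + 2 = 3
Node S: 1 + (0.59×2 + 0.13×1 + 0.28×3) = 3.15
Node T: 1 + 3.15 = 4.15
Node U: 1 + (0.32×4.15 + 0.26×2 + 0.42×3.15) = 4.171
Node V: 1 + (0.53×3 + 0.24×4.171 + 0.23×4.15) = 4.54554

4.55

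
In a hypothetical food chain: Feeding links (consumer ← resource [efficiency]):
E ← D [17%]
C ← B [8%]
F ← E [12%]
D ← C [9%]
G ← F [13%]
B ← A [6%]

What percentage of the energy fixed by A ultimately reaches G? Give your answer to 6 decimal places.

0.000115%

Product of link efficiencies: 0.06 × 0.08 × 0.09 × 0.17 × 0.12 × 0.13 = 0.000001145664
As a percentage: 0.000001145664 × 100 = 0.000115%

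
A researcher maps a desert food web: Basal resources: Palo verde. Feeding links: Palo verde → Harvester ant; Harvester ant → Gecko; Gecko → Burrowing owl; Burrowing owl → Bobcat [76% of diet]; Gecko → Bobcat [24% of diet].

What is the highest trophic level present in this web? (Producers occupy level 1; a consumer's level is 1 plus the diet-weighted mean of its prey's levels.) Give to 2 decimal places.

Harvester ant: 1 + 1 = 2
Gecko: 1 + 2 = 3
Burrowing owl: 1 + 3 = 4
Bobcat: 1 + (0.76×4 + 0.24×3) = 4.76

4.76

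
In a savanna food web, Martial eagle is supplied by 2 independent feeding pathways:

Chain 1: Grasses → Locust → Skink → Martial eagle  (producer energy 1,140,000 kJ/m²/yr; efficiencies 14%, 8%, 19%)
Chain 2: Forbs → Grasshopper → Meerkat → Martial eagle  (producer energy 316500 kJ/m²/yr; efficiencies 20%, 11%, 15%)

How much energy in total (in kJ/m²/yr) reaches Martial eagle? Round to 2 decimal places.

Chain 1: 1140000 × 0.14 × 0.08 × 0.19 = 2425.92 kJ/m²/yr
Chain 2: 316500 × 0.2 × 0.11 × 0.15 = 1044.45 kJ/m²/yr
Total at Martial eagle: 2425.92 + 1044.45 = 3470.37 kJ/m²/yr

3470.37 kJ/m²/yr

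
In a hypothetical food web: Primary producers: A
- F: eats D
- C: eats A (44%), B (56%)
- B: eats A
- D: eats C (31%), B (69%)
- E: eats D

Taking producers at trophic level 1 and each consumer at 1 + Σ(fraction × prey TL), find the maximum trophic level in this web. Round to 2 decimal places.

4.17

B: 1 + 1 = 2
C: 1 + (0.44×1 + 0.56×2) = 2.56
D: 1 + (0.31×2.56 + 0.69×2) = 3.1736
E: 1 + 3.1736 = 4.1736
F: 1 + 3.1736 = 4.1736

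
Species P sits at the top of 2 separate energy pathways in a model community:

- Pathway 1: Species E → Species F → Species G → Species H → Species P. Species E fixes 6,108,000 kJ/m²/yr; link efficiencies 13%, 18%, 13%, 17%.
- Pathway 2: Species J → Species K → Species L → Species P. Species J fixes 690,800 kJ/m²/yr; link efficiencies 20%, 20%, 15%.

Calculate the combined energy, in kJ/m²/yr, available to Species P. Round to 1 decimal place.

Pathway 1: 6108000 × 0.13 × 0.18 × 0.13 × 0.17 = 3158.69112 kJ/m²/yr
Pathway 2: 690800 × 0.2 × 0.2 × 0.15 = 4144.8 kJ/m²/yr
Total at Species P: 3158.69112 + 4144.8 = 7303.49112 kJ/m²/yr

7303.5 kJ/m²/yr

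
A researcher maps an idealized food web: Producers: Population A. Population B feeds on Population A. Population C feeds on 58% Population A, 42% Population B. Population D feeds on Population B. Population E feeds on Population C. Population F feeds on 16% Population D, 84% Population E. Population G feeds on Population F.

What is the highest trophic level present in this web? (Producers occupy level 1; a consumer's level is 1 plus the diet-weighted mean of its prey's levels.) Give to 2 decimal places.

5.35

Population B: 1 + 1 = 2
Population C: 1 + (0.58×1 + 0.42×2) = 2.42
Population D: 1 + 2 = 3
Population E: 1 + 2.42 = 3.42
Population F: 1 + (0.16×3 + 0.84×3.42) = 4.3528
Population G: 1 + 4.3528 = 5.3528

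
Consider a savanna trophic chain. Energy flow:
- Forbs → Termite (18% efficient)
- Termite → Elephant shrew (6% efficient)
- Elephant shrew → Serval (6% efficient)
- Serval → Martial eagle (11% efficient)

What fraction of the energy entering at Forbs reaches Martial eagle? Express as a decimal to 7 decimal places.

Product of link efficiencies: 0.18 × 0.06 × 0.06 × 0.11 = 0.00007128

0.0000713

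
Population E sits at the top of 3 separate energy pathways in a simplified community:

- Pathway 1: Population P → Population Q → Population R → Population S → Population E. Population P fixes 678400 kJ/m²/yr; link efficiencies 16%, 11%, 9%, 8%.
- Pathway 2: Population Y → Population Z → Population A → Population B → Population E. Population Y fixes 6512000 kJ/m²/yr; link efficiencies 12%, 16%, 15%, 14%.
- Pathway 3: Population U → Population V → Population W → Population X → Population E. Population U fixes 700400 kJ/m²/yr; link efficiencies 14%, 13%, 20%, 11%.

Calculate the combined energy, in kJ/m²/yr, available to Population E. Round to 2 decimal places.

2992.05 kJ/m²/yr

Pathway 1: 678400 × 0.16 × 0.11 × 0.09 × 0.08 = 85.966848 kJ/m²/yr
Pathway 2: 6512000 × 0.12 × 0.16 × 0.15 × 0.14 = 2625.6384 kJ/m²/yr
Pathway 3: 700400 × 0.14 × 0.13 × 0.2 × 0.11 = 280.44016 kJ/m²/yr
Total at Population E: 85.966848 + 2625.6384 + 280.44016 = 2992.045408 kJ/m²/yr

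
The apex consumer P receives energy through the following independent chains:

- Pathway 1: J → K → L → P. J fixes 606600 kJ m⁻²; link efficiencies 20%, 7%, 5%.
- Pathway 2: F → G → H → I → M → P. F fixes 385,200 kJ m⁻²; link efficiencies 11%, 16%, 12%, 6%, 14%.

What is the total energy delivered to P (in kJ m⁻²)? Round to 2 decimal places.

Pathway 1: 606600 × 0.2 × 0.07 × 0.05 = 424.62 kJ m⁻²
Pathway 2: 385200 × 0.11 × 0.16 × 0.12 × 0.06 × 0.14 = 6.83375616 kJ m⁻²
Total at P: 424.62 + 6.83375616 = 431.45375616 kJ m⁻²

431.45 kJ m⁻²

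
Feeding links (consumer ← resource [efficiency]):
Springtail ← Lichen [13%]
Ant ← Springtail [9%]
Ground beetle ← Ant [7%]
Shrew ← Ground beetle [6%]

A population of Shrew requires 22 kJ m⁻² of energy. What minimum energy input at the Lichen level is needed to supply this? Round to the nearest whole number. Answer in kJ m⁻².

Cumulative transfer efficiency: 0.13 × 0.09 × 0.07 × 0.06 = 0.00004914
Lichen energy = 22 / 0.00004914 = 447700 kJ m⁻²

447700 kJ m⁻²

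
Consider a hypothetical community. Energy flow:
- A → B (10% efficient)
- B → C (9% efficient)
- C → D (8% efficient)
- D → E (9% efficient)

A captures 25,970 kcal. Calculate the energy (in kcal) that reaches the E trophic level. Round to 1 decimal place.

B: 25970 × 0.1 = 2597 kcal
C: 2597 × 0.09 = 233.73 kcal
D: 233.73 × 0.08 = 18.6984 kcal
E: 18.6984 × 0.09 = 1.682856 kcal

1.7 kcal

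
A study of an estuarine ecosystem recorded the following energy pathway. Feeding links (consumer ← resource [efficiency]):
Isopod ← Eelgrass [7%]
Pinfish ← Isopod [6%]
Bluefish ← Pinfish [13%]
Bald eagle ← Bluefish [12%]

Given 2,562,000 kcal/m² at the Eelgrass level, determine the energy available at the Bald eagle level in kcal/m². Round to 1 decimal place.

Isopod: 2562000 × 0.07 = 179340 kcal/m²
Pinfish: 179340 × 0.06 = 10760.4 kcal/m²
Bluefish: 10760.4 × 0.13 = 1398.852 kcal/m²
Bald eagle: 1398.852 × 0.12 = 167.86224 kcal/m²

167.9 kcal/m²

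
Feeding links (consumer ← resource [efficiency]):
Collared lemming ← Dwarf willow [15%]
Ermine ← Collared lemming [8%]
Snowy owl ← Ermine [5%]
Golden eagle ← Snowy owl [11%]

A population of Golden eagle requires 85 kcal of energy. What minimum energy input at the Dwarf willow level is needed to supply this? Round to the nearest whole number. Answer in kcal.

1287879 kcal

Cumulative transfer efficiency: 0.15 × 0.08 × 0.05 × 0.11 = 0.000066
Dwarf willow energy = 85 / 0.000066 = 1287879 kcal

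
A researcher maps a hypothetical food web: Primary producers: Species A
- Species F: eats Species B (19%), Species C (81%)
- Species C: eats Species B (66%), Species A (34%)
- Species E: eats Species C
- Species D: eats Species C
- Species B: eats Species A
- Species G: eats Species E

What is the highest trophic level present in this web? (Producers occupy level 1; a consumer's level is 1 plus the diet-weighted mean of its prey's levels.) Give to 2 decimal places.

Species B: 1 + 1 = 2
Species C: 1 + (0.66×2 + 0.34×1) = 2.66
Species D: 1 + 2.66 = 3.66
Species E: 1 + 2.66 = 3.66
Species F: 1 + (0.19×2 + 0.81×2.66) = 3.5346
Species G: 1 + 3.66 = 4.66

4.66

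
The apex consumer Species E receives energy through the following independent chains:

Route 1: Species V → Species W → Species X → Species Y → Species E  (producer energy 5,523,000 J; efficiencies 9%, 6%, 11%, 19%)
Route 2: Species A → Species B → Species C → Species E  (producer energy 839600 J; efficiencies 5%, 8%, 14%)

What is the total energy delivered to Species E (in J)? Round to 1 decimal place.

Route 1: 5523000 × 0.09 × 0.06 × 0.11 × 0.19 = 623.32578 J
Route 2: 839600 × 0.05 × 0.08 × 0.14 = 470.176 J
Total at Species E: 623.32578 + 470.176 = 1093.50178 J

1093.5 J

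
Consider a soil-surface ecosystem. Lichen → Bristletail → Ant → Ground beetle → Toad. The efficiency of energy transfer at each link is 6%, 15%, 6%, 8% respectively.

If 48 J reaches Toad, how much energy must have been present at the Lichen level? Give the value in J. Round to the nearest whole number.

1111111 J

Cumulative transfer efficiency: 0.06 × 0.15 × 0.06 × 0.08 = 0.0000432
Lichen energy = 48 / 0.0000432 = 1111111 J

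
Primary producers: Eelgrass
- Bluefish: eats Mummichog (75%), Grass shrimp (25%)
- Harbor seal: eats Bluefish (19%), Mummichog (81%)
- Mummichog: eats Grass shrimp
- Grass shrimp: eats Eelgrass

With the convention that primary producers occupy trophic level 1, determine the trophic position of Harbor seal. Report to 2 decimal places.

Grass shrimp: 1 + 1 = 2
Mummichog: 1 + 2 = 3
Bluefish: 1 + (0.75×3 + 0.25×2) = 3.75
Harbor seal: 1 + (0.19×3.75 + 0.81×3) = 4.1425

4.14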